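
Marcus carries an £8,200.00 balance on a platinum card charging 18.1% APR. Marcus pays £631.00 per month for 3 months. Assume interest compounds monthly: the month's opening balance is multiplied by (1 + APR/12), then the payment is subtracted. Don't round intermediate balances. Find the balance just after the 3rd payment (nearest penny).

£6,654.98

Monthly rate r = 18.1%/12 = 1.50833% = 0.0150833.
Each month: B ← B·(1+r) − £631.00.
Month 1: interest £123.68; balance after payment £7,692.68.
Month 2: interest £116.03; balance after payment £7,177.71.
Month 3: interest £108.26; balance after payment £6,654.98.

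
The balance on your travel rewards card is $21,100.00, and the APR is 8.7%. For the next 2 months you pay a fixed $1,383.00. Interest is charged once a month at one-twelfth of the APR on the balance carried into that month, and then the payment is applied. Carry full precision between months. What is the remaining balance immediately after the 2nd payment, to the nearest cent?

Monthly rate r = 8.7%/12 = 0.725% = 0.00725.
Each month: B ← B·(1+r) − $1,383.00.
Month 1: interest $152.97; balance after payment $19,869.97.
Month 2: interest $144.06; balance after payment $18,631.03.

$18,631.03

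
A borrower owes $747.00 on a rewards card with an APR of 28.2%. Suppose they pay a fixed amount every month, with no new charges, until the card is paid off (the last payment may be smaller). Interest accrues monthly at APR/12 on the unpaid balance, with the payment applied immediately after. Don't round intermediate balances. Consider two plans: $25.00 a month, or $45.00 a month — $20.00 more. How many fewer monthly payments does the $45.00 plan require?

31 fewer payments

Monthly rate r = 28.2%/12 = 2.35% = 0.0235.
At $25.00/mo: n = ⌈−ln(1 − rB₀/P)/ln(1+r)⌉ = 53 payments (last $3.70); total interest = total paid − $747.00 = $556.70.
At $45.00/mo: 22 payments (last $13.03); total interest $211.03.
Payments saved = 53 − 22 = 31.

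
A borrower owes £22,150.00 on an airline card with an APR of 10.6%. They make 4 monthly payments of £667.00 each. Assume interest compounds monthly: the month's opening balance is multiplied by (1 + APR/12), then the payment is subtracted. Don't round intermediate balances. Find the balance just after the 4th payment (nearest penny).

£20,239.50

Monthly rate r = 10.6%/12 = 0.883333% = 0.00883333.
Each month: B ← B·(1+r) − £667.00.
Month 1: interest £195.66; balance after payment £21,678.66.
Month 2: interest £191.49; balance after payment £21,203.15.
Month 3: interest £187.29; balance after payment £20,723.45.
Month 4: interest £183.06; balance after payment £20,239.50.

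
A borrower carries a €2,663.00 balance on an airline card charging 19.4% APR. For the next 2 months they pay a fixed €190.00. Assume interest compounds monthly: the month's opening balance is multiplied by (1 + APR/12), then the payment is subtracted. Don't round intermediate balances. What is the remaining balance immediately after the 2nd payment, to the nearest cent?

€2,366.73

Monthly rate r = 19.4%/12 = 1.61667% = 0.0161667.
Each month: B ← B·(1+r) − €190.00.
Month 1: interest €43.05; balance after payment €2,516.05.
Month 2: interest €40.68; balance after payment €2,366.73.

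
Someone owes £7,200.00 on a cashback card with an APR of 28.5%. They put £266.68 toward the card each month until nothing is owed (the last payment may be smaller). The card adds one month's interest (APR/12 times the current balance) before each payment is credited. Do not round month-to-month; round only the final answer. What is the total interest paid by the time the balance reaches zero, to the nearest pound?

Monthly rate r = 28.5%/12 = 2.375% = 0.02375.
Payoff takes n = ⌈−ln(1 − rB₀/P)/ln(1+r)⌉ = ⌈43.670⌉ = 44 payments; the last is £179.39.
Total paid = 43·£266.68 + £179.39 = £11,646.63.
Total interest = total paid − principal = £11,646.63 − £7,200.00 = £4,446.63.

£4,447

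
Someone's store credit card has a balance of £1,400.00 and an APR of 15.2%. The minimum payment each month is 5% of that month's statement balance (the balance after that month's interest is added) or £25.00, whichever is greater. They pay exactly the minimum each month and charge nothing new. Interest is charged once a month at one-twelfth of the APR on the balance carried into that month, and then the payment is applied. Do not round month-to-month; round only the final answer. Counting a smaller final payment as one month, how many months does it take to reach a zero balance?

Monthly rate r = 15.2%/12 = 1.26667% = 0.0126667.
While 5% of the post-interest balance exceeds £25.00, each month B ← (B·(1+r))·(1 − 0.05), i.e. B shrinks by the factor (1+r)·0.95 = 0.96203.
This holds for months 1–27. Entering month 28 the balance is £492.34; 5% of the post-interest balance is now below £25.00, so the flat £25.00 minimum applies from here.
From month 28 a fixed £25.00 at rate r clears £492.34 in 23 more payments. Total: 27 + 23 = 50 months.

50 months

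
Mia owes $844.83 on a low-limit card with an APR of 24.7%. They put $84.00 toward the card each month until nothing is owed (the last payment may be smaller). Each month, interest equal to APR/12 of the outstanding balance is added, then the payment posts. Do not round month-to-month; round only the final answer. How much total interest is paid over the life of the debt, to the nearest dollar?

$112

Monthly rate r = 24.7%/12 = 2.05833% = 0.0205833.
Payoff takes n = ⌈−ln(1 − rB₀/P)/ln(1+r)⌉ = ⌈11.385⌉ = 12 payments; the last is $32.51.
Total paid = 11·$84.00 + $32.51 = $956.51.
Total interest = total paid − principal = $956.51 − $844.83 = $111.68.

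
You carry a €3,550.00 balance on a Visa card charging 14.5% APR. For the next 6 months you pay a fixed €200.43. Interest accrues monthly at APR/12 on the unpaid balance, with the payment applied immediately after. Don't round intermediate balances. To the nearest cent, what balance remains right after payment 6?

€2,575.78

Monthly rate r = 14.5%/12 = 1.20833% = 0.0120833.
Each month: B ← B·(1+r) − €200.43.
Month 1: interest €42.90; balance after payment €3,392.47.
Month 2: interest €40.99; balance after payment €3,233.03.
Month 3: interest €39.07; balance after payment €3,071.66.
Month 4: interest €37.12; balance after payment €2,908.35.
Month 5: interest €35.14; balance after payment €2,743.06.
Month 6: interest €33.15; balance after payment €2,575.78.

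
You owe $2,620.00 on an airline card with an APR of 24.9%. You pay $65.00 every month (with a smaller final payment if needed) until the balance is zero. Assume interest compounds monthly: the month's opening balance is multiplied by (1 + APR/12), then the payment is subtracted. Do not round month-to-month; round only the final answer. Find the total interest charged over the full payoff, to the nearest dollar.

Monthly rate r = 24.9%/12 = 2.075% = 0.02075.
Payoff takes n = ⌈−ln(1 − rB₀/P)/ln(1+r)⌉ = ⌈88.142⌉ = 89 payments; the last is $9.33.
Total paid = 88·$65.00 + $9.33 = $5,729.33.
Total interest = total paid − principal = $5,729.33 − $2,620.00 = $3,109.33.

$3,109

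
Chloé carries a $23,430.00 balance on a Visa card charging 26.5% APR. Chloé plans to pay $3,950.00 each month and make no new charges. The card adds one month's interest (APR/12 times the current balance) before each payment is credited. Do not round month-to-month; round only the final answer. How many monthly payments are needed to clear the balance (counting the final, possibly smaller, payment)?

7 months

Monthly rate r = 26.5%/12 = 2.20833% = 0.0220833.
Recurrence: B ← B·(1+r) − $3,950.00.
Month 1: interest $517.41; balance after payment $19,997.41.
Month 2: interest $441.61; balance after payment $16,489.02.
Closed form: n = −ln(1 − rB₀/P)/ln(1+r) = −ln(0.86901)/ln(1.02208) ≈ 6.428, so the balance reaches zero during payment 7.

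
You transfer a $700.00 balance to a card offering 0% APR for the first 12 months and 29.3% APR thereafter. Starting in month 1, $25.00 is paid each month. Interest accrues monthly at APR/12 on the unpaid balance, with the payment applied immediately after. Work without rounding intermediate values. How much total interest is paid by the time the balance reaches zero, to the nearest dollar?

Promo months 1–12 at r₀ = 0%/12 = 0; months 13+ at r₁ = 29.3%/12 = 0.0244167.
After month 12 (no interest yet): B = $700.00 − 12·$25.00 = $400.00.
Then at r₁ with $25.00/mo: n₂ = −ln(1 − r₁·B/P)/ln(1+r₁) ≈ 20.54 → 21 more payments.
Total paid = 32·$25.00 + $13.47 = $813.47; interest = $813.47 − $700.00 = $113.47.

$113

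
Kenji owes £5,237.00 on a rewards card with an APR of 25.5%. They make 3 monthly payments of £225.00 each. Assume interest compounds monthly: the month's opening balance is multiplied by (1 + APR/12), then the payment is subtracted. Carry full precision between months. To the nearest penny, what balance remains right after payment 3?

Monthly rate r = 25.5%/12 = 2.125% = 0.02125.
Each month: B ← B·(1+r) − £225.00.
Month 1: interest £111.29; balance after payment £5,123.29.
Month 2: interest £108.87; balance after payment £5,007.16.
Month 3: interest £106.40; balance after payment £4,888.56.

£4,888.56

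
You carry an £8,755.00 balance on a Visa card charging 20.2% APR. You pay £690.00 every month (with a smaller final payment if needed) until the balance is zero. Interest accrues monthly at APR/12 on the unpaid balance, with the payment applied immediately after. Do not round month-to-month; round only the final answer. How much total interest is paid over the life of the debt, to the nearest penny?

£1,177.92

Monthly rate r = 20.2%/12 = 1.68333% = 0.0168333.
Payoff takes n = ⌈−ln(1 − rB₀/P)/ln(1+r)⌉ = ⌈14.394⌉ = 15 payments; the last is £272.92.
Total paid = 14·£690.00 + £272.92 = £9,932.92.
Total interest = total paid − principal = £9,932.92 − £8,755.00 = £1,177.92.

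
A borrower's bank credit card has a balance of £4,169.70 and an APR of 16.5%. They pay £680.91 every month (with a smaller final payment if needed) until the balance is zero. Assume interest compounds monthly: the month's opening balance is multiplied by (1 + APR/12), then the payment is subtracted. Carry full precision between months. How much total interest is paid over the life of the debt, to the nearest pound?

Monthly rate r = 16.5%/12 = 1.375% = 0.01375.
Payoff takes n = ⌈−ln(1 − rB₀/P)/ln(1+r)⌉ = ⌈6.441⌉ = 7 payments; the last is £301.33.
Total paid = 6·£680.91 + £301.33 = £4,386.79.
Total interest = total paid − principal = £4,386.79 − £4,169.70 = £217.09.

£217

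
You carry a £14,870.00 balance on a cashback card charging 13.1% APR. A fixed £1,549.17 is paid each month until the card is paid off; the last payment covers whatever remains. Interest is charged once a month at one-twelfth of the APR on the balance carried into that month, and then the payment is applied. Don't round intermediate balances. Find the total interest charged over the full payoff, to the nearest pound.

£925

Monthly rate r = 13.1%/12 = 1.09167% = 0.0109167.
Payoff takes n = ⌈−ln(1 − rB₀/P)/ln(1+r)⌉ = ⌈10.195⌉ = 11 payments; the last is £303.38.
Total paid = 10·£1,549.17 + £303.38 = £15,795.08.
Total interest = total paid − principal = £15,795.08 − £14,870.00 = £925.08.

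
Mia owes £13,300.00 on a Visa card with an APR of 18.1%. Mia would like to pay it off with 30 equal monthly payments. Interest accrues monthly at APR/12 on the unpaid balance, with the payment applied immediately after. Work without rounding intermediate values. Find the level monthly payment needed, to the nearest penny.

£554.46

Monthly rate r = 18.1%/12 = 1.50833% = 0.0150833.
Level-payment amortization: P = B₀·r / (1 − (1+r)^(−n)) = 13300.00·0.0150833 / (1 − 1.01508^(−30)).
Denominator 1 − (1+r)^(−30) = 0.361811336.
P = 200.608 / 0.361811336 ≈ 554.46.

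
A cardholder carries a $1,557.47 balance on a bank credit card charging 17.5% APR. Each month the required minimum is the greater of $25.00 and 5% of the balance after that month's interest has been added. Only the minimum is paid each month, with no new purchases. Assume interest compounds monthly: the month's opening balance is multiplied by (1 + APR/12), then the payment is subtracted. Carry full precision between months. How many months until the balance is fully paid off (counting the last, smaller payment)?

Monthly rate r = 17.5%/12 = 1.45833% = 0.0145833.
While 5% of the post-interest balance exceeds $25.00, each month B ← (B·(1+r))·(1 − 0.05), i.e. B shrinks by the factor (1+r)·0.95 = 0.96385.
This holds for months 1–32. Entering month 33 the balance is $479.49; 5% of the post-interest balance is now below $25.00, so the flat $25.00 minimum applies from here.
From month 33 a fixed $25.00 at rate r clears $479.49 in 23 more payments. Total: 32 + 23 = 55 months.

55 months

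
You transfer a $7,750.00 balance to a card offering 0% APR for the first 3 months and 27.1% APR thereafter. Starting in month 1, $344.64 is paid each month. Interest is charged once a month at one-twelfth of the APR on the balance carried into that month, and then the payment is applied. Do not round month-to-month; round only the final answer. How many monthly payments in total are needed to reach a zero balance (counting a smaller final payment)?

29 payments

Promo months 1–3 at r₀ = 0%/12 = 0; months 4+ at r₁ = 27.1%/12 = 0.0225833.
After month 3 (no interest yet): B = $7,750.00 − 3·$344.64 = $6,716.08.
Then at r₁ with $344.64/mo: n₂ = −ln(1 − r₁·B/P)/ln(1+r₁) ≈ 25.97 → 26 more payments.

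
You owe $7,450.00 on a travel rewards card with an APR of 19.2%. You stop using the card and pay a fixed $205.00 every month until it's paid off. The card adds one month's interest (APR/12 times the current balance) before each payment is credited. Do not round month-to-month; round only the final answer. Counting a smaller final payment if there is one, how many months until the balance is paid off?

Monthly rate r = 19.2%/12 = 1.6% = 0.016.
Recurrence: B ← B·(1+r) − $205.00.
Month 1: interest $119.20; balance after payment $7,364.20.
Month 2: interest $117.83; balance after payment $7,277.03.
Closed form: n = −ln(1 − rB₀/P)/ln(1+r) = −ln(0.41854)/ln(1.016) ≈ 54.871, so the balance reaches zero during payment 55.

55 payments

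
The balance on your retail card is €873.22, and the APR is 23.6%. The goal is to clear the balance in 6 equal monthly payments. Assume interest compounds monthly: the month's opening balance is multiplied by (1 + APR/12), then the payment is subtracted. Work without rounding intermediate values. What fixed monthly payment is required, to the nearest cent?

Monthly rate r = 23.6%/12 = 1.96667% = 0.0196667.
Level-payment amortization: P = B₀·r / (1 − (1+r)^(−n)) = 873.22·0.0196667 / (1 − 1.01967^(−6)).
Denominator 1 − (1+r)^(−6) = 0.110285504.
P = 17.1733 / 0.110285504 ≈ 155.72.

€155.72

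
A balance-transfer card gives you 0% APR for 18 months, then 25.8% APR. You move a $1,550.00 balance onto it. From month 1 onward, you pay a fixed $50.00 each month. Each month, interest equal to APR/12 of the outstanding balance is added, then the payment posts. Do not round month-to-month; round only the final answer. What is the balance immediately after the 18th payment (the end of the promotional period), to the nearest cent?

$650.00

Promo months 1–18 at r₀ = 0%/12 = 0; months 19+ at r₁ = 25.8%/12 = 0.0215.
After month 18 (no interest yet): B = $1,550.00 − 18·$50.00 = $650.00.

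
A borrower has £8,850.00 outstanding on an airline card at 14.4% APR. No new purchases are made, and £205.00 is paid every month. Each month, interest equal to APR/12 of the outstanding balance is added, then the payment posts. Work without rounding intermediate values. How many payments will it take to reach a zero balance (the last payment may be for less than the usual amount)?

Monthly rate r = 14.4%/12 = 1.2% = 0.012.
Recurrence: B ← B·(1+r) − £205.00.
Month 1: interest £106.20; balance after payment £8,751.20.
Month 2: interest £105.01; balance after payment £8,651.21.
Closed form: n = −ln(1 − rB₀/P)/ln(1+r) = −ln(0.48195)/ln(1.012) ≈ 61.190, so the balance reaches zero during payment 62.

62 payments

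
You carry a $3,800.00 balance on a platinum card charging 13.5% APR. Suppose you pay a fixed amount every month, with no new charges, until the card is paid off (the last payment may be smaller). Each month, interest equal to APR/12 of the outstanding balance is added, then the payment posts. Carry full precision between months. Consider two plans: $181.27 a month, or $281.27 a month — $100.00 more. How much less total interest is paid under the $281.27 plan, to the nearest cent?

Monthly rate r = 13.5%/12 = 1.125% = 0.01125.
At $181.27/mo: n = ⌈−ln(1 − rB₀/P)/ln(1+r)⌉ = 25 payments (last $7.83); total interest = total paid − $3,800.00 = $558.31.
At $281.27/mo: 15 payments (last $207.51); total interest $345.29.
Interest saved = $558.31 − $345.29 = $213.02.

$213.02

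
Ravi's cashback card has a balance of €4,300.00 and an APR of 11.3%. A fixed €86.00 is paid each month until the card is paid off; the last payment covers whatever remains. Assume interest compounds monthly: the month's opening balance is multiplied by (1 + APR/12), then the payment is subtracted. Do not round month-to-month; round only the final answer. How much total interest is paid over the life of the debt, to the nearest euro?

€1,540

Monthly rate r = 11.3%/12 = 0.941667% = 0.00941667.
Payoff takes n = ⌈−ln(1 − rB₀/P)/ln(1+r)⌉ = ⌈67.906⌉ = 68 payments; the last is €77.91.
Total paid = 67·€86.00 + €77.91 = €5,839.91.
Total interest = total paid − principal = €5,839.91 − €4,300.00 = €1,539.91.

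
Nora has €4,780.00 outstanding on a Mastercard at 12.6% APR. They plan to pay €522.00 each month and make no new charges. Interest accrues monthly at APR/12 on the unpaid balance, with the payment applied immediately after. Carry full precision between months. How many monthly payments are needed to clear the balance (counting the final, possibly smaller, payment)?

10 payments

Monthly rate r = 12.6%/12 = 1.05% = 0.0105.
Recurrence: B ← B·(1+r) − €522.00.
Month 1: interest €50.19; balance after payment €4,308.19.
Month 2: interest €45.24; balance after payment €3,831.43.
Closed form: n = −ln(1 − rB₀/P)/ln(1+r) = −ln(0.90385)/ln(1.0105) ≈ 9.678, so the balance reaches zero during payment 10.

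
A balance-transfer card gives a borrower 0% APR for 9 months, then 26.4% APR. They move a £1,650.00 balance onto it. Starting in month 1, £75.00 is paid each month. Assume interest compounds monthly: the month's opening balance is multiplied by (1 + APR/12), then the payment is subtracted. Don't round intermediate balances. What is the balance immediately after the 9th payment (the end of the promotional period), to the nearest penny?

£975.00

Promo months 1–9 at r₀ = 0%/12 = 0; months 10+ at r₁ = 26.4%/12 = 0.022.
After month 9 (no interest yet): B = £1,650.00 − 9·£75.00 = £975.00.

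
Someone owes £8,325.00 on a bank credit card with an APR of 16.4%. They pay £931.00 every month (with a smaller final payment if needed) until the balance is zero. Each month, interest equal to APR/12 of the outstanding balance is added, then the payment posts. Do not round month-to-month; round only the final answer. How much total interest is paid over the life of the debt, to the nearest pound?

Monthly rate r = 16.4%/12 = 1.36667% = 0.0136667.
Payoff takes n = ⌈−ln(1 − rB₀/P)/ln(1+r)⌉ = ⌈9.602⌉ = 10 payments; the last is £562.39.
Total paid = 9·£931.00 + £562.39 = £8,941.39.
Total interest = total paid − principal = £8,941.39 − £8,325.00 = £616.39.

£616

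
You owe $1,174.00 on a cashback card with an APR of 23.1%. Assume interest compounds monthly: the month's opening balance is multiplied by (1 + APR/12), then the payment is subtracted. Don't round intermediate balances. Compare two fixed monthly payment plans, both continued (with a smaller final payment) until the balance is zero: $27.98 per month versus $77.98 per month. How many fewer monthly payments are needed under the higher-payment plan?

Monthly rate r = 23.1%/12 = 1.925% = 0.01925.
At $27.98/mo: n = ⌈−ln(1 − rB₀/P)/ln(1+r)⌉ = 87 payments (last $13.19); total interest = total paid − $1,174.00 = $1,245.47.
At $77.98/mo: 18 payments (last $74.00); total interest $225.66.
Payments saved = 87 − 18 = 69.

69 fewer payments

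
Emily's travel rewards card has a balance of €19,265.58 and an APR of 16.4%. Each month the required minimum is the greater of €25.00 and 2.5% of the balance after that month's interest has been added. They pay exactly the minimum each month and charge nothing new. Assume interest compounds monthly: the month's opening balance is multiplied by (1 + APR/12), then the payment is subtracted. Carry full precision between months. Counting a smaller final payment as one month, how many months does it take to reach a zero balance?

Monthly rate r = 16.4%/12 = 1.36667% = 0.0136667.
While 2.5% of the post-interest balance exceeds €25.00, each month B ← (B·(1+r))·(1 − 0.025), i.e. B shrinks by the factor (1+r)·0.975 = 0.98833.
This holds for months 1–254. Entering month 255 the balance is €975.72; 2.5% of the post-interest balance is now below €25.00, so the flat €25.00 minimum applies from here.
From month 255 a fixed €25.00 at rate r clears €975.72 in 57 more payments. Total: 254 + 57 = 311 months.

311 months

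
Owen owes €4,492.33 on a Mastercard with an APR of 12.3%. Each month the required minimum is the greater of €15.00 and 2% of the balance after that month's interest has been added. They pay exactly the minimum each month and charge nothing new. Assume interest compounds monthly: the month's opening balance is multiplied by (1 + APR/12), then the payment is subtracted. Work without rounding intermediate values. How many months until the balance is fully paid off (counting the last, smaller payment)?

Monthly rate r = 12.3%/12 = 1.025% = 0.01025.
While 2% of the post-interest balance exceeds €15.00, each month B ← (B·(1+r))·(1 − 0.02), i.e. B shrinks by the factor (1+r)·0.98 = 0.99005.
This holds for months 1–180. Entering month 181 the balance is €741.92; 2% of the post-interest balance is now below €15.00, so the flat €15.00 minimum applies from here.
From month 181 a fixed €15.00 at rate r clears €741.92 in 70 more payments. Total: 180 + 70 = 250 months.

250 months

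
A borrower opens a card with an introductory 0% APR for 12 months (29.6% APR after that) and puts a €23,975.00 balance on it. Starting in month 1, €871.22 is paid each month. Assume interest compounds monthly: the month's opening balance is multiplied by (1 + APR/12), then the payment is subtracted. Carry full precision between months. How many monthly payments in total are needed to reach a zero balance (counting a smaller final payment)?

32 months

Promo months 1–12 at r₀ = 0%/12 = 0; months 13+ at r₁ = 29.6%/12 = 0.0246667.
After month 12 (no interest yet): B = €23,975.00 − 12·€871.22 = €13,520.36.
Then at r₁ with €871.22/mo: n₂ = −ln(1 − r₁·B/P)/ln(1+r₁) ≈ 19.80 → 20 more payments.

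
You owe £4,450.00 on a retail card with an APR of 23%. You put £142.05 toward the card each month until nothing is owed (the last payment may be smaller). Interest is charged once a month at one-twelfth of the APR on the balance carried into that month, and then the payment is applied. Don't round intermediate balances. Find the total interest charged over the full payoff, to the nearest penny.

£2,414.20

Monthly rate r = 23%/12 = 1.91667% = 0.0191667.
Payoff takes n = ⌈−ln(1 − rB₀/P)/ln(1+r)⌉ = ⌈48.320⌉ = 49 payments; the last is £45.80.
Total paid = 48·£142.05 + £45.80 = £6,864.20.
Total interest = total paid − principal = £6,864.20 − £4,450.00 = £2,414.20.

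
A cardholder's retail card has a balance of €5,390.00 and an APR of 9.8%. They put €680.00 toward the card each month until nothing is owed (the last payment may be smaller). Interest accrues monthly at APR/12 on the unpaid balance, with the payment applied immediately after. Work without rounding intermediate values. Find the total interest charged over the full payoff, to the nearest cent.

Monthly rate r = 9.8%/12 = 0.816667% = 0.00816667.
Payoff takes n = ⌈−ln(1 − rB₀/P)/ln(1+r)⌉ = ⌈8.228⌉ = 9 payments; the last is €155.58.
Total paid = 8·€680.00 + €155.58 = €5,595.58.
Total interest = total paid − principal = €5,595.58 − €5,390.00 = €205.58.

€205.58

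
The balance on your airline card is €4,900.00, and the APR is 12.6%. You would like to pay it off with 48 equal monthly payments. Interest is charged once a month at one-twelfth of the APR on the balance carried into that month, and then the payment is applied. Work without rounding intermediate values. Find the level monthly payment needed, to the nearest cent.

€130.48

Monthly rate r = 12.6%/12 = 1.05% = 0.0105.
Level-payment amortization: P = B₀·r / (1 − (1+r)^(−n)) = 4900.00·0.0105 / (1 − 1.0105^(−48)).
Denominator 1 − (1+r)^(−48) = 0.394301158.
P = 51.45 / 0.394301158 ≈ 130.48.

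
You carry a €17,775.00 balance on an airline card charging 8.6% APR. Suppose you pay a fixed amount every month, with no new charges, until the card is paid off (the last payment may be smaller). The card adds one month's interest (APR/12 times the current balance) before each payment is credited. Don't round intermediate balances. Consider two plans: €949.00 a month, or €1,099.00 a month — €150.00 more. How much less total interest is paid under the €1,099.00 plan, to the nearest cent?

Monthly rate r = 8.6%/12 = 0.716667% = 0.00716667.
At €949.00/mo: n = ⌈−ln(1 − rB₀/P)/ln(1+r)⌉ = 21 payments (last €175.63); total interest = total paid − €17,775.00 = €1,380.63.
At €1,099.00/mo: 18 payments (last €277.76); total interest €1,185.76.
Interest saved = €1,380.63 − €1,185.76 = €194.87.

€194.87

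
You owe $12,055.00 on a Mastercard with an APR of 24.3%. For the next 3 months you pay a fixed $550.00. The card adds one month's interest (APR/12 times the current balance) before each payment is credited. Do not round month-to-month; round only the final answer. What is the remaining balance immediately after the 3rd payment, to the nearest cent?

$11,118.63

Monthly rate r = 24.3%/12 = 2.025% = 0.02025.
Each month: B ← B·(1+r) − $550.00.
Month 1: interest $244.11; balance after payment $11,749.11.
Month 2: interest $237.92; balance after payment $11,437.03.
Month 3: interest $231.60; balance after payment $11,118.63.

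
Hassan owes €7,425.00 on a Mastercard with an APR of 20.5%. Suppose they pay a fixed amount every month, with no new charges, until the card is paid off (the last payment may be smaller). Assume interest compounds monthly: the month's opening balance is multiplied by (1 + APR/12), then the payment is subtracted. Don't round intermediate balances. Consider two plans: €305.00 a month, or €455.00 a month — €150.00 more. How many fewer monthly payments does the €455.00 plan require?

Monthly rate r = 20.5%/12 = 1.70833% = 0.0170833.
At €305.00/mo: n = ⌈−ln(1 − rB₀/P)/ln(1+r)⌉ = 32 payments (last €226.29); total interest = total paid − €7,425.00 = €2,256.29.
At €455.00/mo: 20 payments (last €134.18); total interest €1,354.18.
Payments saved = 32 − 20 = 12.

12 fewer payments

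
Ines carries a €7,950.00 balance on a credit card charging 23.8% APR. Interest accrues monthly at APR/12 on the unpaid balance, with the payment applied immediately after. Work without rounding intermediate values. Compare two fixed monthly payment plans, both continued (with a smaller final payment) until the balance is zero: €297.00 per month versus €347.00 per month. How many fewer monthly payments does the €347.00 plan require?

8 fewer payments

Monthly rate r = 23.8%/12 = 1.98333% = 0.0198333.
At €297.00/mo: n = ⌈−ln(1 − rB₀/P)/ln(1+r)⌉ = 39 payments (last €161.52); total interest = total paid − €7,950.00 = €3,497.52.
At €347.00/mo: 31 payments (last €295.21); total interest €2,755.21.
Payments saved = 39 − 31 = 8.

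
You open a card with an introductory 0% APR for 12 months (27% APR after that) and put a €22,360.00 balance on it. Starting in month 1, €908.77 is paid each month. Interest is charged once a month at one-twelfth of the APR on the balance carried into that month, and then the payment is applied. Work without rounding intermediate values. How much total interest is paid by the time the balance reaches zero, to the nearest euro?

€2,167

Promo months 1–12 at r₀ = 0%/12 = 0; months 13+ at r₁ = 27%/12 = 0.0225.
After month 12 (no interest yet): B = €22,360.00 − 12·€908.77 = €11,454.76.
Then at r₁ with €908.77/mo: n₂ = −ln(1 − r₁·B/P)/ln(1+r₁) ≈ 14.99 → 15 more payments.
Total paid = 26·€908.77 + €899.28 = €24,527.30; interest = €24,527.30 − €22,360.00 = €2,167.30.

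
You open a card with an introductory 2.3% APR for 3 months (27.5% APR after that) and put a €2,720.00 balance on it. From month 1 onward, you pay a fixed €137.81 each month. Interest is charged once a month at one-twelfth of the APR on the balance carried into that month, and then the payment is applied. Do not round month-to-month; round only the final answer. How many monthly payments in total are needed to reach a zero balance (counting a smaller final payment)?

25 months

Promo months 1–3 at r₀ = 2.3%/12 = 0.00191667; months 4+ at r₁ = 27.5%/12 = 0.0229167.
After month 3: iterate B ← B·(1+r₀) − €137.81 for 3 months → €2,321.45.
Then at r₁ with €137.81/mo: n₂ = −ln(1 − r₁·B/P)/ln(1+r₁) ≈ 21.53 → 22 more payments.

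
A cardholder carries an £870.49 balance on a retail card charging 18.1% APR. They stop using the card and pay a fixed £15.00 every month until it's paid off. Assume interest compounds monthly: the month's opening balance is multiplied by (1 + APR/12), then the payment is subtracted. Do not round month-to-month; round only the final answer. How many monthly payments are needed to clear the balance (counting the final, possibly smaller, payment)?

Monthly rate r = 18.1%/12 = 1.50833% = 0.0150833.
Recurrence: B ← B·(1+r) − £15.00.
Month 1: interest £13.13; balance after payment £868.62.
Month 2: interest £13.10; balance after payment £866.72.
Closed form: n = −ln(1 − rB₀/P)/ln(1+r) = −ln(0.12467)/ln(1.01508) ≈ 139.075, so the balance reaches zero during payment 140.

140 months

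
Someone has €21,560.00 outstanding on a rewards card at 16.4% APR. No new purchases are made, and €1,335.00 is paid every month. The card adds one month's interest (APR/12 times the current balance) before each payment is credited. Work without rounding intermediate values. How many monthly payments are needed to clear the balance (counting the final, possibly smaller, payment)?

Monthly rate r = 16.4%/12 = 1.36667% = 0.0136667.
Recurrence: B ← B·(1+r) − €1,335.00.
Month 1: interest €294.65; balance after payment €20,519.65.
Month 2: interest €280.44; balance after payment €19,465.09.
Closed form: n = −ln(1 − rB₀/P)/ln(1+r) = −ln(0.77929)/ln(1.01367) ≈ 18.372, so the balance reaches zero during payment 19.

19 months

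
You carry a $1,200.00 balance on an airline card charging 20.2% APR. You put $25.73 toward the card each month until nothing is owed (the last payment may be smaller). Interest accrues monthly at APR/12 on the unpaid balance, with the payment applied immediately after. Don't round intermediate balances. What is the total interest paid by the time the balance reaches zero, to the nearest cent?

Monthly rate r = 20.2%/12 = 1.68333% = 0.0168333.
Payoff takes n = ⌈−ln(1 − rB₀/P)/ln(1+r)⌉ = ⌈92.101⌉ = 93 payments; the last is $2.63.
Total paid = 92·$25.73 + $2.63 = $2,369.79.
Total interest = total paid − principal = $2,369.79 − $1,200.00 = $1,169.79.

$1,169.79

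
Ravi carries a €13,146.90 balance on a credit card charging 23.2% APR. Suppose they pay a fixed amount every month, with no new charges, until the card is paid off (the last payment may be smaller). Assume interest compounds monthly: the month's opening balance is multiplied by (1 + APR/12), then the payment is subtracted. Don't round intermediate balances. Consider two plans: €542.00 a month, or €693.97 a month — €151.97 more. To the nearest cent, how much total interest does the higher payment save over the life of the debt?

Monthly rate r = 23.2%/12 = 1.93333% = 0.0193333.
At €542.00/mo: n = ⌈−ln(1 − rB₀/P)/ln(1+r)⌉ = 34 payments (last €28.47); total interest = total paid − €13,146.90 = €4,767.57.
At €693.97/mo: 24 payments (last €569.73); total interest €3,384.14.
Interest saved = €4,767.57 − €3,384.14 = €1,383.43.

€1,383.43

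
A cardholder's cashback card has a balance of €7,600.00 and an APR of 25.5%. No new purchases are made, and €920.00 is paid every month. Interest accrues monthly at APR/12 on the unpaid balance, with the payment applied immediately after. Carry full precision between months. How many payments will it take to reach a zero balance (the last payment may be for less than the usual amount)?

Monthly rate r = 25.5%/12 = 2.125% = 0.02125.
Recurrence: B ← B·(1+r) − €920.00.
Month 1: interest €161.50; balance after payment €6,841.50.
Month 2: interest €145.38; balance after payment €6,066.88.
Closed form: n = −ln(1 − rB₀/P)/ln(1+r) = −ln(0.82446)/ln(1.02125) ≈ 9.180, so the balance reaches zero during payment 10.

10 payments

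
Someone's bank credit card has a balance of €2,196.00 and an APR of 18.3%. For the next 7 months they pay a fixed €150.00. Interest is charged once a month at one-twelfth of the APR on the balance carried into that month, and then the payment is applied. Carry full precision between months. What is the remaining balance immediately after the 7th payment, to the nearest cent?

€1,342.15

Monthly rate r = 18.3%/12 = 1.525% = 0.01525.
Each month: B ← B·(1+r) − €150.00.
Month 1: interest €33.49; balance after payment €2,079.49.
Month 2: interest €31.71; balance after payment €1,961.20.
Month 3: interest €29.91; balance after payment €1,841.11.
Month 4: interest €28.08; balance after payment €1,719.19.
Month 5: interest €26.22; balance after payment €1,595.40.
Month 6: interest €24.33; balance after payment €1,469.73.
Month 7: interest €22.41; balance after payment €1,342.15.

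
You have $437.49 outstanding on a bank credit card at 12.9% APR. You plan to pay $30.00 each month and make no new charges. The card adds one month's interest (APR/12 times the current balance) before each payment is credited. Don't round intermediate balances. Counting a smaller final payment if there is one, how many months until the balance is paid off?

16 months

Monthly rate r = 12.9%/12 = 1.075% = 0.01075.
Recurrence: B ← B·(1+r) − $30.00.
Month 1: interest $4.70; balance after payment $412.19.
Month 2: interest $4.43; balance after payment $386.62.
Closed form: n = −ln(1 − rB₀/P)/ln(1+r) = −ln(0.84323)/ln(1.01075) ≈ 15.947, so the balance reaches zero during payment 16.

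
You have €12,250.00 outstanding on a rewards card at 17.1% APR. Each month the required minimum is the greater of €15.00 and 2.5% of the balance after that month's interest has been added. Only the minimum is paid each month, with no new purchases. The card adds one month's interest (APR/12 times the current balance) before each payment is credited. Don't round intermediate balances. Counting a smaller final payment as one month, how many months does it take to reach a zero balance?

Monthly rate r = 17.1%/12 = 1.425% = 0.01425.
While 2.5% of the post-interest balance exceeds €15.00, each month B ← (B·(1+r))·(1 − 0.025), i.e. B shrinks by the factor (1+r)·0.975 = 0.98889.
This holds for months 1–272. Entering month 273 the balance is €587.27; 2.5% of the post-interest balance is now below €15.00, so the flat €15.00 minimum applies from here.
From month 273 a fixed €15.00 at rate r clears €587.27 in 58 more payments. Total: 272 + 58 = 330 months.

330 months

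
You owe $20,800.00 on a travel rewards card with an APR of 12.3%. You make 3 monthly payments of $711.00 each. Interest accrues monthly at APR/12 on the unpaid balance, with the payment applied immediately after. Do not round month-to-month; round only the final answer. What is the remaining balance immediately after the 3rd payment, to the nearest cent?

Monthly rate r = 12.3%/12 = 1.025% = 0.01025.
Each month: B ← B·(1+r) − $711.00.
Month 1: interest $213.20; balance after payment $20,302.20.
Month 2: interest $208.10; balance after payment $19,799.30.
Month 3: interest $202.94; balance after payment $19,291.24.

$19,291.24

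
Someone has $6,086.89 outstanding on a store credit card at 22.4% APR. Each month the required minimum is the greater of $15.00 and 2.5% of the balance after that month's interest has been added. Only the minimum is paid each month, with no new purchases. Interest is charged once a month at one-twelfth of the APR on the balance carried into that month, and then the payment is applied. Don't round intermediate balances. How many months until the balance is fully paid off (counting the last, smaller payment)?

Monthly rate r = 22.4%/12 = 1.86667% = 0.0186667.
While 2.5% of the post-interest balance exceeds $15.00, each month B ← (B·(1+r))·(1 − 0.025), i.e. B shrinks by the factor (1+r)·0.975 = 0.9932.
This holds for months 1–343. Entering month 344 the balance is $586.12; 2.5% of the post-interest balance is now below $15.00, so the flat $15.00 minimum applies from here.
From month 344 a fixed $15.00 at rate r clears $586.12 in 71 more payments. Total: 343 + 71 = 414 months.

414 months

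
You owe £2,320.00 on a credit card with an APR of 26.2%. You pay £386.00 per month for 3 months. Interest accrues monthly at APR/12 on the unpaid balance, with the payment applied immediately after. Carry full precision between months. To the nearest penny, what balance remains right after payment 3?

Monthly rate r = 26.2%/12 = 2.18333% = 0.0218333.
Each month: B ← B·(1+r) − £386.00.
Month 1: interest £50.65; balance after payment £1,984.65.
Month 2: interest £43.33; balance after payment £1,641.98.
Month 3: interest £35.85; balance after payment £1,291.83.

£1,291.83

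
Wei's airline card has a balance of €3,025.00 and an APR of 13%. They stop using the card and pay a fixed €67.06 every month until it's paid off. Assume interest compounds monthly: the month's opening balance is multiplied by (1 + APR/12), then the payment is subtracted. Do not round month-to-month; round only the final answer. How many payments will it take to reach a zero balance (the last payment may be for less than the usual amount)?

63 months

Monthly rate r = 13%/12 = 1.08333% = 0.0108333.
Recurrence: B ← B·(1+r) − €67.06.
Month 1: interest €32.77; balance after payment €2,990.71.
Month 2: interest €32.40; balance after payment €2,956.05.
Closed form: n = −ln(1 − rB₀/P)/ln(1+r) = −ln(0.51132)/ln(1.01083) ≈ 62.251, so the balance reaches zero during payment 63.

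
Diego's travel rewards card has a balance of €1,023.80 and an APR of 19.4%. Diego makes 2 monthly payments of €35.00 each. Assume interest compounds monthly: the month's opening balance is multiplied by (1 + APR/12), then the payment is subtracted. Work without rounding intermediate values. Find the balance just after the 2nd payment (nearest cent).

Monthly rate r = 19.4%/12 = 1.61667% = 0.0161667.
Each month: B ← B·(1+r) − €35.00.
Month 1: interest €16.55; balance after payment €1,005.35.
Month 2: interest €16.25; balance after payment €986.60.

€986.60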